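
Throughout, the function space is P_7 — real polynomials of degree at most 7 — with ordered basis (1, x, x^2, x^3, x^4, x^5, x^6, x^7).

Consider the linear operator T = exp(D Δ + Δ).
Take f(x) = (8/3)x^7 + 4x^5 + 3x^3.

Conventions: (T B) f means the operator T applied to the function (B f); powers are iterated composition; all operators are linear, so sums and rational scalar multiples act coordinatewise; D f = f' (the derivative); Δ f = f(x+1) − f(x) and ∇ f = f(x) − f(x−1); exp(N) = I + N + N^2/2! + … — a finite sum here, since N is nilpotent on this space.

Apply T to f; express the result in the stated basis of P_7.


the image equals g(x) = (8/3)x^7 + (56/3)x^6 + 228x^5 + (3980/3)x^4 + (19249/3)x^3 + 20561x^2 + (125032/3)x + 39910

order-1 term: (56/3)x^6 + 168x^5 + (1180/3)x^4 + (1760/3)x^3 + 505x^2 + (773/3)x + 172/3
order-2 term: 56x^5 + 840x^4 + (12160/3)x^3 + 8480x^2 + (26183/3)x + 10837/3
order-3 term: (280/3)x^4 + 1680x^3 + 9840x^2 + 22760x + 54917/3
order-4 term: (280/3)x^3 + 1680x^2 + (27220/3)x + 44600/3
order-5 term: 56x^2 + 840x + 8692/3
order-6 term: (56/3)x + 168
order-7 term: 8/3
the series for exp(D Δ + Δ) f terminates at order 7
exp(D Δ + Δ) f = (8/3)x^7 + (56/3)x^6 + 228x^5 + (3980/3)x^4 + (19249/3)x^3 + 20561x^2 + (125032/3)x + 39910


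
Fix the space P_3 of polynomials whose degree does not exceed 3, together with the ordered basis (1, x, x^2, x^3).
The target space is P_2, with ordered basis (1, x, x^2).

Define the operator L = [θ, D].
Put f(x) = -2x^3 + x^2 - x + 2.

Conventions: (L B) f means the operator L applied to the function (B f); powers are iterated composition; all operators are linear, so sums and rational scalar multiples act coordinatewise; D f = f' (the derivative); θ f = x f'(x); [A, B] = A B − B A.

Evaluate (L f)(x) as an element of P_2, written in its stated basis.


g(x) = 6x^2 - 2x + 1

D f = -6x^2 + 2x - 1
θ D f = -12x^2 + 2x
θ f = -6x^3 + 2x^2 - x
D θ f = -18x^2 + 4x - 1
[θ, D] f = 6x^2 - 2x + 1


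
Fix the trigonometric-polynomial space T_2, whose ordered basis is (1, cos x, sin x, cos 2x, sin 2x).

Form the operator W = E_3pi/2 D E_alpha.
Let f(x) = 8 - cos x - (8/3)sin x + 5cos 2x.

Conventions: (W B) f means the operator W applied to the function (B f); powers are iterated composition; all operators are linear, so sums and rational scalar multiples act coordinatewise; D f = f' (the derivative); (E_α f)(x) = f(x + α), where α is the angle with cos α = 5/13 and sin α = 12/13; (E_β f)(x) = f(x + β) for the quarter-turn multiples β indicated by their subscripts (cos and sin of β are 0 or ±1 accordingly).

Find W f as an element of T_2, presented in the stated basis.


g(x) = -(37/13)cos x - (4/39)sin x + (1200/169)cos 2x - (1190/169)sin 2x

E_alpha f = 8 - (37/13)cos x - (4/39)sin x - (595/169)cos 2x - (600/169)sin 2x
D E_alpha f = -(4/39)cos x + (37/13)sin x - (1200/169)cos 2x + (1190/169)sin 2x
E_3pi/2 D E_alpha f = -(37/13)cos x - (4/39)sin x + (1200/169)cos 2x - (1190/169)sin 2x


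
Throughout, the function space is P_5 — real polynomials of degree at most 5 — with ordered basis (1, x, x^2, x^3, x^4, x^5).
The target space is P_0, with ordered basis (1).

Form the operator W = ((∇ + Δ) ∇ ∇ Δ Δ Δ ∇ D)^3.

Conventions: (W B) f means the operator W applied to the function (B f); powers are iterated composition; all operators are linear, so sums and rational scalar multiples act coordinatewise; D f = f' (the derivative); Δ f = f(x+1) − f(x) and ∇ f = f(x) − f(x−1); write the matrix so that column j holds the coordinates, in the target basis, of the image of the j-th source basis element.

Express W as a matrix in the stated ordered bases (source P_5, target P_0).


image of 1: 0
image of x: 0
image of x^2: 0
image of x^3: 0
image of x^4: 0
image of x^5: 0
each image's coordinates form column j of the matrix

the matrix is [[0, 0, 0, 0, 0, 0]] (rows listed top to bottom)


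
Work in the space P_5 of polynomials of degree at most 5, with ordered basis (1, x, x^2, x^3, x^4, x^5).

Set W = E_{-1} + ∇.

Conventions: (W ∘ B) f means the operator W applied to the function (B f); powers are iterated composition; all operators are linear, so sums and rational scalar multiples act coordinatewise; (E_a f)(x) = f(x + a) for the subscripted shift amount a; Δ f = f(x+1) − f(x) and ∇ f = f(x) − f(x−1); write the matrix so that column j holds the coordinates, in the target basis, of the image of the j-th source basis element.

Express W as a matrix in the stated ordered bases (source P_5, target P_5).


the matrix is [[1, 0, 0, 0, 0, 0]; [0, 1, 0, 0, 0, 0]; [0, 0, 1, 0, 0, 0]; [0, 0, 0, 1, 0, 0]; [0, 0, 0, 0, 1, 0]; [0, 0, 0, 0, 0, 1]] (rows listed top to bottom)

image of 1: 1
image of x: x
image of x^2: x^2
image of x^3: x^3
image of x^4: x^4
image of x^5: x^5
each image's coordinates form column j of the matrix


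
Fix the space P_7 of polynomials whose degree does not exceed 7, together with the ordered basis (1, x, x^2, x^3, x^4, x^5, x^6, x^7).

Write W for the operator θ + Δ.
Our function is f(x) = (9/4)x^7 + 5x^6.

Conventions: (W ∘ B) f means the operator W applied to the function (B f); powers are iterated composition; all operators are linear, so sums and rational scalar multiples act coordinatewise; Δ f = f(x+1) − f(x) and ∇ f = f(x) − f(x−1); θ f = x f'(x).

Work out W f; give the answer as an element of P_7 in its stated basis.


θ f = (63/4)x^7 + 30x^6
Δ f = (63/4)x^6 + (309/4)x^5 + (615/4)x^4 + (715/4)x^3 + (489/4)x^2 + (183/4)x + 29/4
(θ + Δ) f = (63/4)x^7 + (183/4)x^6 + (309/4)x^5 + (615/4)x^4 + (715/4)x^3 + (489/4)x^2 + (183/4)x + 29/4

g(x) = (63/4)x^7 + (183/4)x^6 + (309/4)x^5 + (615/4)x^4 + (715/4)x^3 + (489/4)x^2 + (183/4)x + 29/4


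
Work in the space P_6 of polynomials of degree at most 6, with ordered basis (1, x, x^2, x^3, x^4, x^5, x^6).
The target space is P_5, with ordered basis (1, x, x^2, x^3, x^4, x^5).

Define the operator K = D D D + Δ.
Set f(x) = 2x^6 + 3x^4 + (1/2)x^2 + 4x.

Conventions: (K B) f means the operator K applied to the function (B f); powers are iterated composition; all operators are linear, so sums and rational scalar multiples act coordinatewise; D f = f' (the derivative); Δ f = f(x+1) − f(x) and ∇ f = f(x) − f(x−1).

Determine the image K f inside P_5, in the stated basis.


D f = 12x^5 + 12x^3 + x + 4
D D f = 60x^4 + 36x^2 + 1
D (D D) f = 240x^3 + 72x
Δ f = 12x^5 + 30x^4 + 52x^3 + 48x^2 + 25x + 19/2
(D D D + Δ) f = 12x^5 + 30x^4 + 292x^3 + 48x^2 + 97x + 19/2

g(x) = 12x^5 + 30x^4 + 292x^3 + 48x^2 + 97x + 19/2


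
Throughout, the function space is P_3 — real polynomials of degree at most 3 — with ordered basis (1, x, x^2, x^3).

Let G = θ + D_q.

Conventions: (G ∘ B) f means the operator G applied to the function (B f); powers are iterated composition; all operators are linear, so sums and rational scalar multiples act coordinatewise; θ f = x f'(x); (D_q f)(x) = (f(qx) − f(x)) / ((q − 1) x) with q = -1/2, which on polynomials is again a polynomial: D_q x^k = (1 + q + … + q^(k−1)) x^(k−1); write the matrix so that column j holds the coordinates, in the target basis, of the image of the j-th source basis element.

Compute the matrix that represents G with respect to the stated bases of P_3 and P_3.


the matrix is [[0, 1, 0, 0]; [0, 1, 1/2, 0]; [0, 0, 2, 3/4]; [0, 0, 0, 3]] (rows listed top to bottom)

image of 1: 0
image of x: x + 1
image of x^2: 2x^2 + (1/2)x
image of x^3: 3x^3 + (3/4)x^2
each image's coordinates form column j of the matrix


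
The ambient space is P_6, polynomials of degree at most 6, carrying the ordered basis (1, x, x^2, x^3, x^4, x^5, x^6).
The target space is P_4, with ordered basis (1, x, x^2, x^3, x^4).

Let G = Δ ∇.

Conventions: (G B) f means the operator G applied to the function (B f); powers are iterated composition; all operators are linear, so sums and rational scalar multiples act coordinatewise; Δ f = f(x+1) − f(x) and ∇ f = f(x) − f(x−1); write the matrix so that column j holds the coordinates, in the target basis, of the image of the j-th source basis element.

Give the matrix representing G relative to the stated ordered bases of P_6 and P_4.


image of 1: 0
image of x: 0
image of x^2: 2
image of x^3: 6x
image of x^4: 12x^2 + 2
image of x^5: 20x^3 + 10x
image of x^6: 30x^4 + 30x^2 + 2
each image's coordinates form column j of the matrix

the matrix is [[0, 0, 2, 0, 2, 0, 2]; [0, 0, 0, 6, 0, 10, 0]; [0, 0, 0, 0, 12, 0, 30]; [0, 0, 0, 0, 0, 20, 0]; [0, 0, 0, 0, 0, 0, 30]] (rows listed top to bottom)


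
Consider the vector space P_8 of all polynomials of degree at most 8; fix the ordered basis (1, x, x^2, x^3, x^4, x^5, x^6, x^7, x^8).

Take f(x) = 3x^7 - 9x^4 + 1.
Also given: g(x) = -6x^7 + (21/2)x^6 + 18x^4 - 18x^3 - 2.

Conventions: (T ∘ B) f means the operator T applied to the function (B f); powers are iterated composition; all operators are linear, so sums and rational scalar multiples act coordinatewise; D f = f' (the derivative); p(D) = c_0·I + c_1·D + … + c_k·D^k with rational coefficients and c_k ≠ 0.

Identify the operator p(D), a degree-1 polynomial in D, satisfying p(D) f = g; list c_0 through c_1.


D^0 f = 3x^7 - 9x^4 + 1
D^1 f = 21x^6 - 36x^3
matching coefficients of g against c_0 f + c_1 Df + … from the top degree down determines the c_i
solution: c_0 = -2, c_1 = 1/2

c_0 = -2, c_1 = 1/2


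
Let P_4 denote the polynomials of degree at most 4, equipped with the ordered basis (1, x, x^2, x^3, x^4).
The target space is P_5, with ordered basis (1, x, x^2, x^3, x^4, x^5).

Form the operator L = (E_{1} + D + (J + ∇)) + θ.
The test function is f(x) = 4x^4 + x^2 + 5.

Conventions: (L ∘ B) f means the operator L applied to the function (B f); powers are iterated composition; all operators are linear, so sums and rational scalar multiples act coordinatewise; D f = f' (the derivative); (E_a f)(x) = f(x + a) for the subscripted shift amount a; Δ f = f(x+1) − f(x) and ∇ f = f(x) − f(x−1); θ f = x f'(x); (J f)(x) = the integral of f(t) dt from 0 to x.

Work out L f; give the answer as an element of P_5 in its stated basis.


E_{1} f = 4x^4 + 16x^3 + 25x^2 + 18x + 10
D f = 16x^3 + 2x
J f = (4/5)x^5 + (1/3)x^3 + 5x
∇ f = 16x^3 - 24x^2 + 18x - 5
(J + ∇) f = (4/5)x^5 + (49/3)x^3 - 24x^2 + 23x - 5
(E_{1} + D + (J + ∇)) f = (4/5)x^5 + 4x^4 + (145/3)x^3 + x^2 + 43x + 5
θ f = 16x^4 + 2x^2
((E_{1} + D + (J + ∇)) + θ) f = (4/5)x^5 + 20x^4 + (145/3)x^3 + 3x^2 + 43x + 5

the image equals g(x) = (4/5)x^5 + 20x^4 + (145/3)x^3 + 3x^2 + 43x + 5


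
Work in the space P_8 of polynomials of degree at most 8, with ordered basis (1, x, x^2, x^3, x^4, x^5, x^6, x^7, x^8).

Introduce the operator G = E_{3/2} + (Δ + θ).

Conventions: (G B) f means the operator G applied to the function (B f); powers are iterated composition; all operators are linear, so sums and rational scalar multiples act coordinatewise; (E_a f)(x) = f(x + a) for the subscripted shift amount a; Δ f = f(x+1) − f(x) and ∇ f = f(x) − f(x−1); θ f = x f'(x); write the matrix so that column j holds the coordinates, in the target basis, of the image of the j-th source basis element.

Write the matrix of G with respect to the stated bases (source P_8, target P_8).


the matrix is [[1, 5/2, 13/4, 35/8, 97/16, 275/32, 793/64, 2315/128, 6817/256]; [0, 2, 5, 39/4, 35/2, 485/16, 825/16, 5551/64, 2315/16]; [0, 0, 3, 15/2, 39/2, 175/4, 1455/16, 5775/32, 5551/16]; [0, 0, 0, 4, 10, 65/2, 175/2, 3395/16, 1925/4]; [0, 0, 0, 0, 5, 25/2, 195/4, 1225/8, 3395/8]; [0, 0, 0, 0, 0, 6, 15, 273/4, 245]; [0, 0, 0, 0, 0, 0, 7, 35/2, 91]; [0, 0, 0, 0, 0, 0, 0, 8, 20]; [0, 0, 0, 0, 0, 0, 0, 0, 9]] (rows listed top to bottom)

image of 1: 1
image of x: 2x + 5/2
image of x^2: 3x^2 + 5x + 13/4
image of x^3: 4x^3 + (15/2)x^2 + (39/4)x + 35/8
image of x^4: 5x^4 + 10x^3 + (39/2)x^2 + (35/2)x + 97/16
image of x^5: 6x^5 + (25/2)x^4 + (65/2)x^3 + (175/4)x^2 + (485/16)x + 275/32
image of x^6: 7x^6 + 15x^5 + (195/4)x^4 + (175/2)x^3 + (1455/16)x^2 + (825/16)x + 793/64
image of x^7: 8x^7 + (35/2)x^6 + (273/4)x^5 + (1225/8)x^4 + (3395/16)x^3 + (5775/32)x^2 + (5551/64)x + 2315/128
image of x^8: 9x^8 + 20x^7 + 91x^6 + 245x^5 + (3395/8)x^4 + (1925/4)x^3 + (5551/16)x^2 + (2315/16)x + 6817/256
each image's coordinates form column j of the matrix


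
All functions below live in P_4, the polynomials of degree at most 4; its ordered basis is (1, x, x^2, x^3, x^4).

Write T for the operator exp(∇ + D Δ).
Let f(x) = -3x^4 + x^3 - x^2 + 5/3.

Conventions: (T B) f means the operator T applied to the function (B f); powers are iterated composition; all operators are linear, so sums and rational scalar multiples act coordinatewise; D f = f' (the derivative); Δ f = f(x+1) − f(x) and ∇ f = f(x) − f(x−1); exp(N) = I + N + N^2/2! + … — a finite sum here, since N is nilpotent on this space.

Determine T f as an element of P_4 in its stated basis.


g(x) = -3x^4 - 11x^3 - 34x^2 - 92x - 238/3

order-1 term: -12x^3 - 15x^2 - 47x - 6
order-2 term: -18x^2 - 33x - 55
order-3 term: -12x - 17
order-4 term: -3
the series for exp(∇ + D Δ) f terminates at order 4
exp(∇ + D Δ) f = -3x^4 - 11x^3 - 34x^2 - 92x - 238/3


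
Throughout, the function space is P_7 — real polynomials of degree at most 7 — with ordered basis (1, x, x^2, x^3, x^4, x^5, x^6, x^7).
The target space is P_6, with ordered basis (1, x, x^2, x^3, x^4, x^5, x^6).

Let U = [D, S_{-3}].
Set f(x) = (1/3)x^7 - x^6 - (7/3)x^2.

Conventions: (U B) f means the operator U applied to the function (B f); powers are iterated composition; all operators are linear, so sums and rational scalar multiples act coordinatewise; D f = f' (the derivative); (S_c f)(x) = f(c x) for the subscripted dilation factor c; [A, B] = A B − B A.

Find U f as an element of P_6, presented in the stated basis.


S_{-3} f = -729x^7 - 729x^6 - 21x^2
D S_{-3} f = -5103x^6 - 4374x^5 - 42x
D f = (7/3)x^6 - 6x^5 - (14/3)x
S_{-3} D f = 1701x^6 + 1458x^5 + 14x
[D, S_{-3}] f = -6804x^6 - 5832x^5 - 56x

g(x) = -6804x^6 - 5832x^5 - 56x


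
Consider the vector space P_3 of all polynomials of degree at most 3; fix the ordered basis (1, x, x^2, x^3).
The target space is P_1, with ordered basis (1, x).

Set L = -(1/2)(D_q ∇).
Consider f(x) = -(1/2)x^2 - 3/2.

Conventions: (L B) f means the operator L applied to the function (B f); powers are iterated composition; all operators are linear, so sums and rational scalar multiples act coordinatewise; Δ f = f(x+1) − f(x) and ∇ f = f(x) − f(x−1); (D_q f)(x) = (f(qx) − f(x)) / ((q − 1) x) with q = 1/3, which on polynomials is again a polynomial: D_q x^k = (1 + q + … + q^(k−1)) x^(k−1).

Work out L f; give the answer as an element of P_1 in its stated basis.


the result is g(x) = 1/2

∇ f = -x + 1/2
D_q ∇ f = -1
(-(1/2)(D_q ∇)) f = 1/2


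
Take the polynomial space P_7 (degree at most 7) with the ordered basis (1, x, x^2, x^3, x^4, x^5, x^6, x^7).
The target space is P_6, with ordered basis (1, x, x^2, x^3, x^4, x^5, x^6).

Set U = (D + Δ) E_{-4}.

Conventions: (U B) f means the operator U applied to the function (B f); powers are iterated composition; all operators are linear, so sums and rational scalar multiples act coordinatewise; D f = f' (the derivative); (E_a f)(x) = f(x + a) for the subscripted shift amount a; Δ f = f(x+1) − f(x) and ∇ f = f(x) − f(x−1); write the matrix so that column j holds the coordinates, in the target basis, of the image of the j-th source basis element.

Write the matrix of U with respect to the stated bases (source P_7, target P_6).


image of 1: 0
image of x: 2
image of x^2: 4x - 15
image of x^3: 6x^2 - 45x + 85
image of x^4: 8x^3 - 90x^2 + 340x - 431
image of x^5: 10x^4 - 150x^3 + 850x^2 - 2155x + 2061
image of x^6: 12x^5 - 225x^4 + 1700x^3 - 6465x^2 + 12366x - 9511
image of x^7: 14x^6 - 315x^5 + 2975x^4 - 15085x^3 + 43281x^2 - 66577x + 42869
each image's coordinates form column j of the matrix

the matrix is [[0, 2, -15, 85, -431, 2061, -9511, 42869]; [0, 0, 4, -45, 340, -2155, 12366, -66577]; [0, 0, 0, 6, -90, 850, -6465, 43281]; [0, 0, 0, 0, 8, -150, 1700, -15085]; [0, 0, 0, 0, 0, 10, -225, 2975]; [0, 0, 0, 0, 0, 0, 12, -315]; [0, 0, 0, 0, 0, 0, 0, 14]] (rows listed top to bottom)


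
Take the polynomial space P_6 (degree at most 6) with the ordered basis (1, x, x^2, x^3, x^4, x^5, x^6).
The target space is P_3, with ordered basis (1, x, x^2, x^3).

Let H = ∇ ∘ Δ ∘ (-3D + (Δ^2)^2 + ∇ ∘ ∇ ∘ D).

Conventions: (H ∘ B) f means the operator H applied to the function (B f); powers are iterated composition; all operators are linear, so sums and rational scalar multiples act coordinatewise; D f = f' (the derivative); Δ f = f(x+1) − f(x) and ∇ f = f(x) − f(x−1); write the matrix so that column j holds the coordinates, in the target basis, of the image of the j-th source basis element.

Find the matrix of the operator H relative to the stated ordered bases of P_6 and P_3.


image of 1: 0
image of x: 0
image of x^2: 0
image of x^3: -18
image of x^4: -72x
image of x^5: -180x^2 + 90
image of x^6: -360x^3 + 540x
each image's coordinates form column j of the matrix

the matrix is [[0, 0, 0, -18, 0, 90, 0]; [0, 0, 0, 0, -72, 0, 540]; [0, 0, 0, 0, 0, -180, 0]; [0, 0, 0, 0, 0, 0, -360]] (rows listed top to bottom)


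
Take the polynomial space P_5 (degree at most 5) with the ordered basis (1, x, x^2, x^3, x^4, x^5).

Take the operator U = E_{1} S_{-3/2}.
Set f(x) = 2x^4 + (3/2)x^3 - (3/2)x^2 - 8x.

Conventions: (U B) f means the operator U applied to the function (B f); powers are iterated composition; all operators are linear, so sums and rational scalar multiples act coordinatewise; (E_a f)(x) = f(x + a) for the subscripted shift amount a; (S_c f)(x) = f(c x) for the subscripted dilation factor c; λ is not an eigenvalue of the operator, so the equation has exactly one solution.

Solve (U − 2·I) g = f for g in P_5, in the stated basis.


write g with unknown coordinates in the stated basis and equate coefficients in (U − 2·I) g = f
solving from the highest basis element down gives g = (32/49)x^4 + (4596/2107)x^3 + (6312/2107)x^2 + (7597/2107)x - 5739/2107
check: U g = (162/49)x^4 + (24705/4214)x^3 + (18927/4214)x^2 - (1662/2107)x - 11478/2107
so U g − 2·g = 2x^4 + (3/2)x^3 - (3/2)x^2 - 8x = f ✓

the result is g(x) = (32/49)x^4 + (4596/2107)x^3 + (6312/2107)x^2 + (7597/2107)x - 5739/2107


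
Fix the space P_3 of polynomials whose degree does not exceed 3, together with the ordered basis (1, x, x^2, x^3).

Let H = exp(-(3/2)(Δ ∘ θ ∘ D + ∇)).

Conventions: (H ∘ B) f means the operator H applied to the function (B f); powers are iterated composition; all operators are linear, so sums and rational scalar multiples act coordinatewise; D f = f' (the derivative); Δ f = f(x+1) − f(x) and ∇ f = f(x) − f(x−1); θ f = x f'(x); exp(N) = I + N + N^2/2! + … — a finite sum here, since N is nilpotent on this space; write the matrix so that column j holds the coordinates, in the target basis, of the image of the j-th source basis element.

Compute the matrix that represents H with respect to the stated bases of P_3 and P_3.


the matrix is [[1, -3/2, 3/4, -3/8]; [0, 1, -3, -27/4]; [0, 0, 1, -9/2]; [0, 0, 0, 1]] (rows listed top to bottom)

image of 1: 1
image of x: x - 3/2
image of x^2: x^2 - 3x + 3/4
image of x^3: x^3 - (9/2)x^2 - (27/4)x - 3/8
each image's coordinates form column j of the matrix


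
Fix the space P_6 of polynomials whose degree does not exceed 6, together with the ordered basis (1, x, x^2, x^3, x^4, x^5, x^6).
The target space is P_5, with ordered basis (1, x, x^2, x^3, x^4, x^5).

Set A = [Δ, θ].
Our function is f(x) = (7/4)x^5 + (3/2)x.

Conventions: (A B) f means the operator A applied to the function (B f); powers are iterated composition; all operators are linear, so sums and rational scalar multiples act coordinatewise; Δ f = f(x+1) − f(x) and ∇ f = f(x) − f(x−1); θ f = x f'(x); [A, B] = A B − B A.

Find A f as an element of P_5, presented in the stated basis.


the result is g(x) = (35/4)x^4 + 35x^3 + (105/2)x^2 + 35x + 41/4

θ f = (35/4)x^5 + (3/2)x
Δ θ f = (175/4)x^4 + (175/2)x^3 + (175/2)x^2 + (175/4)x + 41/4
Δ f = (35/4)x^4 + (35/2)x^3 + (35/2)x^2 + (35/4)x + 13/4
θ Δ f = 35x^4 + (105/2)x^3 + 35x^2 + (35/4)x
[Δ, θ] f = (35/4)x^4 + 35x^3 + (105/2)x^2 + 35x + 41/4


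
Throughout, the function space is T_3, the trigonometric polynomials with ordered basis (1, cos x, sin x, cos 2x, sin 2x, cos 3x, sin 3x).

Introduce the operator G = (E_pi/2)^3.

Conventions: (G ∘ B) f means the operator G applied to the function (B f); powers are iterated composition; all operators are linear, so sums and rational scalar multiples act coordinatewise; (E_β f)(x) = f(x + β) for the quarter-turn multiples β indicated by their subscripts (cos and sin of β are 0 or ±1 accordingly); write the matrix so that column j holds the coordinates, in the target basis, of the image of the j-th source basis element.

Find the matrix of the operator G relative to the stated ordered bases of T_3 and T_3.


the matrix is [[1, 0, 0, 0, 0, 0, 0]; [0, 0, -1, 0, 0, 0, 0]; [0, 1, 0, 0, 0, 0, 0]; [0, 0, 0, -1, 0, 0, 0]; [0, 0, 0, 0, -1, 0, 0]; [0, 0, 0, 0, 0, 0, 1]; [0, 0, 0, 0, 0, -1, 0]] (rows listed top to bottom)

image of 1: 1
image of cos x: sin x
image of sin x: -cos x
image of cos 2x: -cos 2x
image of sin 2x: -sin 2x
image of cos 3x: -sin 3x
image of sin 3x: cos 3x
each image's coordinates form column j of the matrix


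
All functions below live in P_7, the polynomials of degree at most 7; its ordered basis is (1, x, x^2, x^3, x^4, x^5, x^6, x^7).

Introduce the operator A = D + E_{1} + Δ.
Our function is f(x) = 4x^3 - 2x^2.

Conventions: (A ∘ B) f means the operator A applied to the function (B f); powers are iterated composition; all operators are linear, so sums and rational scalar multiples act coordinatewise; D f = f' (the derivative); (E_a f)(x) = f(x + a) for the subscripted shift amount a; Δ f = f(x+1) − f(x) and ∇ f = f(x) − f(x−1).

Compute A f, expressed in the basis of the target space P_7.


the result is g(x) = 4x^3 + 34x^2 + 12x + 4

D f = 12x^2 - 4x
E_{1} f = 4x^3 + 10x^2 + 8x + 2
Δ f = 12x^2 + 8x + 2
(D + E_{1} + Δ) f = 4x^3 + 34x^2 + 12x + 4


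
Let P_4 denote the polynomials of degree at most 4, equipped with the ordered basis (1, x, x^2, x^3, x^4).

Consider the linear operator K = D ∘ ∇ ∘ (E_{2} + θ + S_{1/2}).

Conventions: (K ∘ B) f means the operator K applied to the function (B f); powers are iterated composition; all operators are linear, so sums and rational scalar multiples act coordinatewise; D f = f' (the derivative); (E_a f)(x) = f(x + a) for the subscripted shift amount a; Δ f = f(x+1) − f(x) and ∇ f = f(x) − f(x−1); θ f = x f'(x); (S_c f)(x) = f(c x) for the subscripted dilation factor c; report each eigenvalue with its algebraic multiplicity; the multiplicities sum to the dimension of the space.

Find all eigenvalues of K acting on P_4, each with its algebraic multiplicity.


λ = 0 (multiplicity 5)

image of 1: 0
image of x: 0
image of x^2: 13/2
image of x^3: (99/4)x - 3/8
image of x^4: (243/4)x^2 - (51/4)x + 177/4
the matrix is upper triangular; its diagonal is (0, 0, 0, 0, 0)
for a triangular matrix the eigenvalues are the diagonal entries, with algebraic multiplicity their repetition count


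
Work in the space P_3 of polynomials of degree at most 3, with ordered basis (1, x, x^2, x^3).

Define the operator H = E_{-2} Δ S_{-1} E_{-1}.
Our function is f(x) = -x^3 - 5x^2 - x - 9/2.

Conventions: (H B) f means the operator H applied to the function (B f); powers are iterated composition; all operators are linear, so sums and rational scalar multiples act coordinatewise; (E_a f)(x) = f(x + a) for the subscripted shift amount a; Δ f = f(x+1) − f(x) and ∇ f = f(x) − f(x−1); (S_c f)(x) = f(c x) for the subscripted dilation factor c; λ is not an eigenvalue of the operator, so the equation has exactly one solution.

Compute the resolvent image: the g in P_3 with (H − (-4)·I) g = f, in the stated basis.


the result is g(x) = -(1/4)x^3 - (23/16)x^2 + (21/32)x - 177/128

write g with unknown coordinates in the stated basis and equate coefficients in (H − (-4)·I) g = f
solving from the highest basis element down gives g = -(1/4)x^3 - (23/16)x^2 + (21/32)x - 177/128
check: H g = (3/4)x^2 - (29/8)x + 33/32
so H g − (-4)·g = -x^3 - 5x^2 - x - 9/2 = f ✓


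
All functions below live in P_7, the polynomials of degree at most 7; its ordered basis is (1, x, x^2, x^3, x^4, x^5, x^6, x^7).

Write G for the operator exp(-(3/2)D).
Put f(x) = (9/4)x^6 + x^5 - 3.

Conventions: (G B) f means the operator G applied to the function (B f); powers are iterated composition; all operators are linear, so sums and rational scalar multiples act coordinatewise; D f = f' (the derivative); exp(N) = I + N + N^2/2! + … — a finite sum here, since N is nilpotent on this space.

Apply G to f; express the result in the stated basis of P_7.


order-1 term: -(81/4)x^5 - (15/2)x^4
order-2 term: (1215/16)x^4 + (45/2)x^3
order-3 term: -(1215/8)x^3 - (135/4)x^2
order-4 term: (10935/64)x^2 + (405/16)x
order-5 term: -(6561/64)x - 243/32
order-6 term: 6561/256
the series for exp(-(3/2)D) f terminates at order 6
exp(-(3/2)D) f = (9/4)x^6 - (77/4)x^5 + (1095/16)x^4 - (1035/8)x^3 + (8775/64)x^2 - (4941/64)x + 3849/256

the result is g(x) = (9/4)x^6 - (77/4)x^5 + (1095/16)x^4 - (1035/8)x^3 + (8775/64)x^2 - (4941/64)x + 3849/256


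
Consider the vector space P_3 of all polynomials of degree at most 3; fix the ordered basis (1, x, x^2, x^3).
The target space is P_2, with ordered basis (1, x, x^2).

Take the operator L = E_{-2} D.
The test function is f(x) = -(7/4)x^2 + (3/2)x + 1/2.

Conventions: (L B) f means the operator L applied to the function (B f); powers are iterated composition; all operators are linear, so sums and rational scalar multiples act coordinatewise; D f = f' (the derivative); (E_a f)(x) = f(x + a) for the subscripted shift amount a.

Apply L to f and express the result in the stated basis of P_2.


the image equals g(x) = -(7/2)x + 17/2

D f = -(7/2)x + 3/2
E_{-2} D f = -(7/2)x + 17/2


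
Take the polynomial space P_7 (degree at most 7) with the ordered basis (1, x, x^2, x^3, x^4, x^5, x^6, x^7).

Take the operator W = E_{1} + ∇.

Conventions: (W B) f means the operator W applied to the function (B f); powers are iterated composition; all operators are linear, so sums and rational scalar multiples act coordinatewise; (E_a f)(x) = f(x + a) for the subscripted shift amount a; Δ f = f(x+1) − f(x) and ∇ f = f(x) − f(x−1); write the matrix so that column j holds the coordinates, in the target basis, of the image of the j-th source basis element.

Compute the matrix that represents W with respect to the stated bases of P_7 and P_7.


image of 1: 1
image of x: x + 2
image of x^2: x^2 + 4x
image of x^3: x^3 + 6x^2 + 2
image of x^4: x^4 + 8x^3 + 8x
image of x^5: x^5 + 10x^4 + 20x^2 + 2
image of x^6: x^6 + 12x^5 + 40x^3 + 12x
image of x^7: x^7 + 14x^6 + 70x^4 + 42x^2 + 2
each image's coordinates form column j of the matrix

the matrix is [[1, 2, 0, 2, 0, 2, 0, 2]; [0, 1, 4, 0, 8, 0, 12, 0]; [0, 0, 1, 6, 0, 20, 0, 42]; [0, 0, 0, 1, 8, 0, 40, 0]; [0, 0, 0, 0, 1, 10, 0, 70]; [0, 0, 0, 0, 0, 1, 12, 0]; [0, 0, 0, 0, 0, 0, 1, 14]; [0, 0, 0, 0, 0, 0, 0, 1]] (rows listed top to bottom)


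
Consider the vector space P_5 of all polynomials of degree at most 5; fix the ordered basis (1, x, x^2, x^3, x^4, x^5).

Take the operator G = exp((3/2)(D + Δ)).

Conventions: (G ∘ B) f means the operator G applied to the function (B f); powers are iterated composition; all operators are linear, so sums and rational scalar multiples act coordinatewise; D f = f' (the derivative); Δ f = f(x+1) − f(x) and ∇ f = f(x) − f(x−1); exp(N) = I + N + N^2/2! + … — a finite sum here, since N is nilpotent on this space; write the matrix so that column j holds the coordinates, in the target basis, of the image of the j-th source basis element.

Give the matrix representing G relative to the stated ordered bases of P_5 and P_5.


the matrix is [[1, 3, 21/2, 42, 753/4, 3723/4]; [0, 1, 6, 63/2, 168, 3765/4]; [0, 0, 1, 9, 63, 420]; [0, 0, 0, 1, 12, 105]; [0, 0, 0, 0, 1, 15]; [0, 0, 0, 0, 0, 1]] (rows listed top to bottom)

image of 1: 1
image of x: x + 3
image of x^2: x^2 + 6x + 21/2
image of x^3: x^3 + 9x^2 + (63/2)x + 42
image of x^4: x^4 + 12x^3 + 63x^2 + 168x + 753/4
image of x^5: x^5 + 15x^4 + 105x^3 + 420x^2 + (3765/4)x + 3723/4
each image's coordinates form column j of the matrix


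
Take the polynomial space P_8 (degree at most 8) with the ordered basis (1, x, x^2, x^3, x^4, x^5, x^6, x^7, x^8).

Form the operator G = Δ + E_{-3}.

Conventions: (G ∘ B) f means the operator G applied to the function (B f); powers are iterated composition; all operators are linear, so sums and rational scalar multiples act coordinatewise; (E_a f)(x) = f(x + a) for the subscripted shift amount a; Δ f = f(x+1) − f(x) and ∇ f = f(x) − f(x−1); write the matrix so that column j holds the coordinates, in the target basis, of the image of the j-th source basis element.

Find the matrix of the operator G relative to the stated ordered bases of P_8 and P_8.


the matrix is [[1, -2, 10, -26, 82, -242, 730, -2186, 6562]; [0, 1, -4, 30, -104, 410, -1452, 5110, -17488]; [0, 0, 1, -6, 60, -260, 1230, -5082, 20440]; [0, 0, 0, 1, -8, 100, -520, 2870, -13552]; [0, 0, 0, 0, 1, -10, 150, -910, 5740]; [0, 0, 0, 0, 0, 1, -12, 210, -1456]; [0, 0, 0, 0, 0, 0, 1, -14, 280]; [0, 0, 0, 0, 0, 0, 0, 1, -16]; [0, 0, 0, 0, 0, 0, 0, 0, 1]] (rows listed top to bottom)

image of 1: 1
image of x: x - 2
image of x^2: x^2 - 4x + 10
image of x^3: x^3 - 6x^2 + 30x - 26
image of x^4: x^4 - 8x^3 + 60x^2 - 104x + 82
image of x^5: x^5 - 10x^4 + 100x^3 - 260x^2 + 410x - 242
image of x^6: x^6 - 12x^5 + 150x^4 - 520x^3 + 1230x^2 - 1452x + 730
image of x^7: x^7 - 14x^6 + 210x^5 - 910x^4 + 2870x^3 - 5082x^2 + 5110x - 2186
image of x^8: x^8 - 16x^7 + 280x^6 - 1456x^5 + 5740x^4 - 13552x^3 + 20440x^2 - 17488x + 6562
each image's coordinates form column j of the matrix


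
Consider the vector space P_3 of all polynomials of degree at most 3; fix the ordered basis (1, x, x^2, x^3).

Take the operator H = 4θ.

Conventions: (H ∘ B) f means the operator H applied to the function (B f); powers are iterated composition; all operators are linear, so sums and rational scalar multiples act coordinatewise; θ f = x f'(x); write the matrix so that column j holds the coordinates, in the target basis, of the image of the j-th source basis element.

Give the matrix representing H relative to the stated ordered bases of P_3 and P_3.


the matrix is [[0, 0, 0, 0]; [0, 4, 0, 0]; [0, 0, 8, 0]; [0, 0, 0, 12]] (rows listed top to bottom)

image of 1: 0
image of x: 4x
image of x^2: 8x^2
image of x^3: 12x^3
each image's coordinates form column j of the matrix


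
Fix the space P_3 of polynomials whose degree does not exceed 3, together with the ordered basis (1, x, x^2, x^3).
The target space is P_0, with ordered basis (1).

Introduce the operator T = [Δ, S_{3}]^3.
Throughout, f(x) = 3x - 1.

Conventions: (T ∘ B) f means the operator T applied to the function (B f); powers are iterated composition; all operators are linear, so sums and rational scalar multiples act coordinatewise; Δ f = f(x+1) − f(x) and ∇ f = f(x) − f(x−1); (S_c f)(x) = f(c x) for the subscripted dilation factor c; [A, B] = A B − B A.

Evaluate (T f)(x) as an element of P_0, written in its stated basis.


S_{3} f = 9x - 1
Δ S_{3} f = 9
Δ f = 3
S_{3} Δ f = 3
[Δ, S_{3}] f = 6
S_{3} [Δ, S_{3}] f = 6
Δ S_{3} [Δ, S_{3}] f = 0
Δ [Δ, S_{3}] f = 0
S_{3} Δ [Δ, S_{3}] f = 0
[Δ, S_{3}] [Δ, S_{3}] f = 0
S_{3} [Δ, S_{3}] [Δ, S_{3}] f = 0
Δ S_{3} [Δ, S_{3}] [Δ, S_{3}] f = 0
Δ [Δ, S_{3}] [Δ, S_{3}] f = 0
S_{3} Δ [Δ, S_{3}] [Δ, S_{3}] f = 0
[Δ, S_{3}] [Δ, S_{3}] [Δ, S_{3}] f = 0

g(x) = 0


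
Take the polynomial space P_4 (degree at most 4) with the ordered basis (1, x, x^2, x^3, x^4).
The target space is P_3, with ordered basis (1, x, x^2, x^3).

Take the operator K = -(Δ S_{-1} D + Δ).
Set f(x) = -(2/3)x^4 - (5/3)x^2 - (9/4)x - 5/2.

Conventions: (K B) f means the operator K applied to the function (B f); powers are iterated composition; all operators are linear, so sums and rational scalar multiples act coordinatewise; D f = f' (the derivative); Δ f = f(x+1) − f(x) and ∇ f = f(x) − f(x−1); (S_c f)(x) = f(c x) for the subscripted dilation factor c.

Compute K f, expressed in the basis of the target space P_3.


the image equals g(x) = (8/3)x^3 - 4x^2 - 2x - 17/12

D f = -(8/3)x^3 - (10/3)x - 9/4
S_{-1} D f = (8/3)x^3 + (10/3)x - 9/4
Δ S_{-1} D f = 8x^2 + 8x + 6
Δ f = -(8/3)x^3 - 4x^2 - 6x - 55/12
(Δ S_{-1} D + Δ) f = -(8/3)x^3 + 4x^2 + 2x + 17/12
(-(Δ S_{-1} D + Δ)) f = (8/3)x^3 - 4x^2 - 2x - 17/12


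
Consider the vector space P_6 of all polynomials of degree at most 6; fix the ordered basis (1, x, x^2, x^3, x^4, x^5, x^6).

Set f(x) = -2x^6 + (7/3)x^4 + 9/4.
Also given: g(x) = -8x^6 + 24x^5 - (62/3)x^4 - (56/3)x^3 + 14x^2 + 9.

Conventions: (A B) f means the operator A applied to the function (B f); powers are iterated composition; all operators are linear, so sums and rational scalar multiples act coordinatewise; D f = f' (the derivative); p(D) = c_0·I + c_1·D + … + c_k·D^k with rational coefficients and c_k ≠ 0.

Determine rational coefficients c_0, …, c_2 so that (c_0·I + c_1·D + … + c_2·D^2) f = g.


p(D) = 4·I − 2·D + (1/2)·D^2, i.e. c_0 = 4, c_1 = -2, c_2 = 1/2

D^0 f = -2x^6 + (7/3)x^4 + 9/4
D^1 f = -12x^5 + (28/3)x^3
D^2 f = -60x^4 + 28x^2
matching coefficients of g against c_0 f + c_1 Df + … from the top degree down determines the c_i
solution: c_0 = 4, c_1 = -2, c_2 = 1/2


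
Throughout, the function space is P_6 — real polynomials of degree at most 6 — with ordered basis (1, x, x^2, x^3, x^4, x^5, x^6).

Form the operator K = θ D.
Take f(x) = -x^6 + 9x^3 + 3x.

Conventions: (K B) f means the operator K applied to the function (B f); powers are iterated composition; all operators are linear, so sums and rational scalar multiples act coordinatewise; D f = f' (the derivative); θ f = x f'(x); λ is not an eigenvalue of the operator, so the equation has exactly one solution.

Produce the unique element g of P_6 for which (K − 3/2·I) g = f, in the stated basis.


the result is g(x) = (2/3)x^6 + (40/3)x^5 + (1600/9)x^4 + (12746/9)x^3 + (50984/9)x^2 + (203882/27)x

write g with unknown coordinates in the stated basis and equate coefficients in (K − 3/2·I) g = f
solving from the highest basis element down gives g = (2/3)x^6 + (40/3)x^5 + (1600/9)x^4 + (12746/9)x^3 + (50984/9)x^2 + (203882/27)x
check: K g = 20x^5 + (800/3)x^4 + (6400/3)x^3 + (25492/3)x^2 + (101968/9)x
so K g − 3/2·g = -x^6 + 9x^3 + 3x = f ✓


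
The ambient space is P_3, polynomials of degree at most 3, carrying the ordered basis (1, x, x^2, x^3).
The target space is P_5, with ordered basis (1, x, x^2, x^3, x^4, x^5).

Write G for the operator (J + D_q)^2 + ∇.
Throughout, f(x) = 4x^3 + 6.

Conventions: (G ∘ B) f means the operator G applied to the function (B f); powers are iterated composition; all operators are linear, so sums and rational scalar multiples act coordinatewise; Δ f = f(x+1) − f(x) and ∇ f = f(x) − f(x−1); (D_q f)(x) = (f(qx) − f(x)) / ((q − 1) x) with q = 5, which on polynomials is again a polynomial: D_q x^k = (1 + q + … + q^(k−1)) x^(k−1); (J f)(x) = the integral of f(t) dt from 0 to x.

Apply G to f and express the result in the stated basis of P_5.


J f = x^4 + 6x
D_q f = 124x^2
(J + D_q) f = x^4 + 124x^2 + 6x
J (J + D_q) f = (1/5)x^5 + (124/3)x^3 + 3x^2
D_q (J + D_q) f = 156x^3 + 744x + 6
(J + D_q) (J + D_q) f = (1/5)x^5 + (592/3)x^3 + 3x^2 + 744x + 6
∇ f = 12x^2 - 12x + 4
((J + D_q)^2 + ∇) f = (1/5)x^5 + (592/3)x^3 + 15x^2 + 732x + 10

the result is g(x) = (1/5)x^5 + (592/3)x^3 + 15x^2 + 732x + 10


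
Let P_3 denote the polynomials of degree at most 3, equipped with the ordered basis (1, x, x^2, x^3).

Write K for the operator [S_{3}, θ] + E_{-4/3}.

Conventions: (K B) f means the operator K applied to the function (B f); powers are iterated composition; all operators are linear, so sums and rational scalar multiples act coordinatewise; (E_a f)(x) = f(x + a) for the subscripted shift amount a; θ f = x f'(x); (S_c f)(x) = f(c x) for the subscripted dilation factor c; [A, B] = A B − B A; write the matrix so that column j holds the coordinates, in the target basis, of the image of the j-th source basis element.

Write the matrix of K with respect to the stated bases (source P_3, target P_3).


image of 1: 1
image of x: x - 4/3
image of x^2: x^2 - (8/3)x + 16/9
image of x^3: x^3 - 4x^2 + (16/3)x - 64/27
each image's coordinates form column j of the matrix

the matrix is [[1, -4/3, 16/9, -64/27]; [0, 1, -8/3, 16/3]; [0, 0, 1, -4]; [0, 0, 0, 1]] (rows listed top to bottom)


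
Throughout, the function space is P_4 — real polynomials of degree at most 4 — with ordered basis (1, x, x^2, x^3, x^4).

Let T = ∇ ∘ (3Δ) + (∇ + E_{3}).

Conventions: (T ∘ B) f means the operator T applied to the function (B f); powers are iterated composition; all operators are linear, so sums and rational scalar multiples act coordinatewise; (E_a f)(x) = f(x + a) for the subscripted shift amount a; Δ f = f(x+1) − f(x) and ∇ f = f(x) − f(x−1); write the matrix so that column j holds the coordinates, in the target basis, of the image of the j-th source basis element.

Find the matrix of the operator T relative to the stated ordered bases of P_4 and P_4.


the matrix is [[1, 4, 14, 28, 86]; [0, 1, 8, 42, 112]; [0, 0, 1, 12, 84]; [0, 0, 0, 1, 16]; [0, 0, 0, 0, 1]] (rows listed top to bottom)

image of 1: 1
image of x: x + 4
image of x^2: x^2 + 8x + 14
image of x^3: x^3 + 12x^2 + 42x + 28
image of x^4: x^4 + 16x^3 + 84x^2 + 112x + 86
each image's coordinates form column j of the matrix


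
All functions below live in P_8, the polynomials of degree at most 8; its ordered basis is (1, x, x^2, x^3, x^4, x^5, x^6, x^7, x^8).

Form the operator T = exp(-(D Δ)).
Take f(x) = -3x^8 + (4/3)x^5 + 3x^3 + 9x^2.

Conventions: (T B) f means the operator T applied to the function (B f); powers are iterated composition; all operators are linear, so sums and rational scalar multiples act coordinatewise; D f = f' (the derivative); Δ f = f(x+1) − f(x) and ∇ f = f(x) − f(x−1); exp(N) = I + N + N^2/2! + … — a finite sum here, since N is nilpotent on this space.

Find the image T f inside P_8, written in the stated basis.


the result is g(x) = -3x^8 + 168x^6 + (1516/3)x^5 - 1680x^4 - (27791/3)x^3 - 7087x^2 + (45970/3)x + 45067/3

order-1 term: 168x^6 + 504x^5 + 840x^4 + (2440/3)x^3 + 464x^2 + (370/3)x - 29/3
order-2 term: -2520x^4 - 10080x^3 - 17640x^2 - 15040x - 5128
order-3 term: 10080x^2 + 30240x + 25200
order-4 term: -5040
the series for exp(-(D Δ)) f terminates at order 4
exp(-(D Δ)) f = -3x^8 + 168x^6 + (1516/3)x^5 - 1680x^4 - (27791/3)x^3 - 7087x^2 + (45970/3)x + 45067/3


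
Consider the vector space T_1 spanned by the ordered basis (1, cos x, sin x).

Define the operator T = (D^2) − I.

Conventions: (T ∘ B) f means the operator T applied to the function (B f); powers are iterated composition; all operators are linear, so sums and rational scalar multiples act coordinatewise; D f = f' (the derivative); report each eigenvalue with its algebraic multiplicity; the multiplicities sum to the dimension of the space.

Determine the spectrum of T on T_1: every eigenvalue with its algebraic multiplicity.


λ = -2 (multiplicity 2), λ = -1 (multiplicity 1)

image of 1: -1
image of cos x: -2cos x
image of sin x: -2sin x
the matrix is diagonal; its diagonal is (-1, -2, -2)
for a triangular matrix the eigenvalues are the diagonal entries, with algebraic multiplicity their repetition count


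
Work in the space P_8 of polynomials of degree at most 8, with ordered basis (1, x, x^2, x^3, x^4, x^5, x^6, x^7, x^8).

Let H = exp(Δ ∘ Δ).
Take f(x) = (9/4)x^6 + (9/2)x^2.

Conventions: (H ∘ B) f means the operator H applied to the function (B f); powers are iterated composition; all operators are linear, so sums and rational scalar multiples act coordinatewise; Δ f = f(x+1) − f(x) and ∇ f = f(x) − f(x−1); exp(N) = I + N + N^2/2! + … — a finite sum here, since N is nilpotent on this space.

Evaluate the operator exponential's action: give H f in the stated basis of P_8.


the image equals g(x) = (9/4)x^6 + (135/2)x^4 + 270x^3 + 882x^2 + 2025x + 4347/2

order-1 term: (135/2)x^4 + 270x^3 + (945/2)x^2 + 405x + 297/2
order-2 term: 405x^2 + 1620x + 1755
order-3 term: 270
the series for exp(Δ ∘ Δ) f terminates at order 3
exp(Δ ∘ Δ) f = (9/4)x^6 + (135/2)x^4 + 270x^3 + 882x^2 + 2025x + 4347/2
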